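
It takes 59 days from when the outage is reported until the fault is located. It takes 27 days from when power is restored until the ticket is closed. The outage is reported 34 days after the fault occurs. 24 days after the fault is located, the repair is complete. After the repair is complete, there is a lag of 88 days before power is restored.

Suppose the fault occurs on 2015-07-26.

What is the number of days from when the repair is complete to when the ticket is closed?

115 days

Causal path: the repair is complete → power is restored → the ticket is closed.
Total delay along the path: 88 + 27 = 115 days.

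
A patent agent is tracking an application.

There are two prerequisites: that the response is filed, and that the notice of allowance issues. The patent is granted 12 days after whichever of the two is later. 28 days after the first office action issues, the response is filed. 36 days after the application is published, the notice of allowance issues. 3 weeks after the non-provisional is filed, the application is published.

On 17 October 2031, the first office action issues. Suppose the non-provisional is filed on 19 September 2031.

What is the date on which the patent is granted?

The first office action issues: Oct 17, 2031.
The response is filed: Oct 17, 2031 + 28 days = Nov 14, 2031.
The non-provisional is filed: Sep 19, 2031.
The application is published: Sep 19, 2031 + 3 weeks = Oct 10, 2031.
The notice of allowance issues: Oct 10, 2031 + 36 days = Nov 15, 2031.
Both prerequisites met — the response is filed (Nov 14, 2031), the notice of allowance issues (Nov 15, 2031); the later is Nov 15, 2031.
The patent is granted: Nov 15, 2031 + 12 days = Nov 27, 2031.

27 November 2031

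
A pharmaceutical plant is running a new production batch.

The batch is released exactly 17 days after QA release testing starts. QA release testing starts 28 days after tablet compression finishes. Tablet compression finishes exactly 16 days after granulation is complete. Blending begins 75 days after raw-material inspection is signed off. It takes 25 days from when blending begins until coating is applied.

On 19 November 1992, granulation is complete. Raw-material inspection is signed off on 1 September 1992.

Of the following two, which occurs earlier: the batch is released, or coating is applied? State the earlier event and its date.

Granulation is complete: Nov 19, 1992.
Tablet compression finishes: Nov 19, 1992 + 16 days = Dec 5, 1992.
QA release testing starts: Dec 5, 1992 + 28 days = Jan 2, 1993.
The batch is released: Jan 2, 1993 + 17 days = Jan 19, 1993.
Raw-material inspection is signed off: Sep 1, 1992.
Blending begins: Sep 1, 1992 + 75 days = Nov 15, 1992.
Coating is applied: Nov 15, 1992 + 25 days = Dec 10, 1992.
Comparing: the batch is released on Jan 19, 1993 vs coating is applied on Dec 10, 1992. Earlier: coating is applied.

Coating is applied — 10 December 1992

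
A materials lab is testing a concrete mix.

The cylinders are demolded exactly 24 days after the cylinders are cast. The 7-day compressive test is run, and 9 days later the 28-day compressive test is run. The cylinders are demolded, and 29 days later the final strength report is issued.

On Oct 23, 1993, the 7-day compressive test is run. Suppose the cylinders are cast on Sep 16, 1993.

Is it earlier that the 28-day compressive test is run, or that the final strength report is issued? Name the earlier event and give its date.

The 28-day compressive test is run — Nov 1, 1993

The 7-day compressive test is run: Oct 23, 1993.
The 28-day compressive test is run: Oct 23, 1993 + 9 days = Nov 1, 1993.
The cylinders are cast: Sep 16, 1993.
The cylinders are demolded: Sep 16, 1993 + 24 days = Oct 10, 1993.
The final strength report is issued: Oct 10, 1993 + 29 days = Nov 8, 1993.
Comparing: the 28-day compressive test is run on Nov 1, 1993 vs the final strength report is issued on Nov 8, 1993. Earlier: the 28-day compressive test is run.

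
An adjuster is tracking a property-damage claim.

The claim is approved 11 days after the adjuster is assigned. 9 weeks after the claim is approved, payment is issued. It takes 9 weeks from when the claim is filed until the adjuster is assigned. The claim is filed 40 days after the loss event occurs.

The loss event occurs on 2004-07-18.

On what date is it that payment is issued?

2005-01-11

The loss event occurs: Jul 18, 2004.
The claim is filed: Jul 18, 2004 + 40 days = Aug 27, 2004.
The adjuster is assigned: Aug 27, 2004 + 9 weeks = Oct 29, 2004.
The claim is approved: Oct 29, 2004 + 11 days = Nov 9, 2004.
Payment is issued: Nov 9, 2004 + 9 weeks = Jan 11, 2005.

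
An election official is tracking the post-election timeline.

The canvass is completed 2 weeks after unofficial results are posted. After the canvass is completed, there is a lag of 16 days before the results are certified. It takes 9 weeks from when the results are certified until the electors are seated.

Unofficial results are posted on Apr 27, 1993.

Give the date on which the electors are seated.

Jul 29, 1993

Unofficial results are posted: Apr 27, 1993.
The canvass is completed: Apr 27, 1993 + 2 weeks = May 11, 1993.
The results are certified: May 11, 1993 + 16 days = May 27, 1993.
The electors are seated: May 27, 1993 + 9 weeks = Jul 29, 1993.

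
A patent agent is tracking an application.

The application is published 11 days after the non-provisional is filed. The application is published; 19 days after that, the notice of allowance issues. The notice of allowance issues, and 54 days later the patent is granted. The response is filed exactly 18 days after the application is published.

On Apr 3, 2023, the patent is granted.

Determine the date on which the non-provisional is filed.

The patent is granted: Apr 3, 2023.
The notice of allowance issues: Apr 3, 2023 − 54 days = Feb 8, 2023.
The application is published: Feb 8, 2023 − 19 days = Jan 20, 2023.
The non-provisional is filed: Jan 20, 2023 − 11 days = Jan 9, 2023.

Jan 9, 2023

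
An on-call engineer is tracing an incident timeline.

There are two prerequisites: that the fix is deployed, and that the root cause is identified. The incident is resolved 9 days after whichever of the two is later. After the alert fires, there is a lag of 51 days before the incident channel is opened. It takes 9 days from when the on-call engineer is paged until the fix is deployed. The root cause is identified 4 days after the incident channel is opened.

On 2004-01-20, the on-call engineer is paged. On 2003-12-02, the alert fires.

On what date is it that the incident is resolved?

The on-call engineer is paged: Jan 20, 2004.
The fix is deployed: Jan 20, 2004 + 9 days = Jan 29, 2004.
The alert fires: Dec 2, 2003.
The incident channel is opened: Dec 2, 2003 + 51 days = Jan 22, 2004.
The root cause is identified: Jan 22, 2004 + 4 days = Jan 26, 2004.
Both prerequisites met — the fix is deployed (Jan 29, 2004), the root cause is identified (Jan 26, 2004); the later is Jan 29, 2004.
The incident is resolved: Jan 29, 2004 + 9 days = Feb 7, 2004.

2004-02-07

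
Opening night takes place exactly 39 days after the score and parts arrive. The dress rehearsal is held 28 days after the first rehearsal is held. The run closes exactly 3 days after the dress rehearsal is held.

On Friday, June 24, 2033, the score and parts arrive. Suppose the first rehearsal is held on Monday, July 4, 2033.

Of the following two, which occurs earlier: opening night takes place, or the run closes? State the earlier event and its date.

Opening night takes place — Tuesday, August 2, 2033

The score and parts arrive: Jun 24, 2033.
Opening night takes place: Jun 24, 2033 + 39 days = Aug 2, 2033.
The first rehearsal is held: Jul 4, 2033.
The dress rehearsal is held: Jul 4, 2033 + 28 days = Aug 1, 2033.
The run closes: Aug 1, 2033 + 3 days = Aug 4, 2033.
Comparing: opening night takes place on Aug 2, 2033 vs the run closes on Aug 4, 2033. Earlier: opening night takes place.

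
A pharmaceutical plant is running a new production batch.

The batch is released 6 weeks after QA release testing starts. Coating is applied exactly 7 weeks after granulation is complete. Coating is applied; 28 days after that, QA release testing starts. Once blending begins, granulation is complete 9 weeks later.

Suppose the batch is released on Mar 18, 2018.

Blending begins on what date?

The batch is released: Mar 18, 2018.
QA release testing starts: Mar 18, 2018 − 6 weeks = Feb 4, 2018.
Coating is applied: Feb 4, 2018 − 28 days = Jan 7, 2018.
Granulation is complete: Jan 7, 2018 − 7 weeks = Nov 19, 2017.
Blending begins: Nov 19, 2017 − 9 weeks = Sep 17, 2017.

Sep 17, 2017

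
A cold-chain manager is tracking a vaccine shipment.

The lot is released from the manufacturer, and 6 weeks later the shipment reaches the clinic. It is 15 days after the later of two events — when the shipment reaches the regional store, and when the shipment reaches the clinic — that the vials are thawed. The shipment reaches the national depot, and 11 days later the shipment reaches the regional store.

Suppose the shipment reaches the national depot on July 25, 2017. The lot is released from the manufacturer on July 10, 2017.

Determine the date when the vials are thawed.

The shipment reaches the national depot: Jul 25, 2017.
The shipment reaches the regional store: Jul 25, 2017 + 11 days = Aug 5, 2017.
The lot is released from the manufacturer: Jul 10, 2017.
The shipment reaches the clinic: Jul 10, 2017 + 6 weeks = Aug 21, 2017.
Both prerequisites met — the shipment reaches the regional store (Aug 5, 2017), the shipment reaches the clinic (Aug 21, 2017); the later is Aug 21, 2017.
The vials are thawed: Aug 21, 2017 + 15 days = Sep 5, 2017.

September 5, 2017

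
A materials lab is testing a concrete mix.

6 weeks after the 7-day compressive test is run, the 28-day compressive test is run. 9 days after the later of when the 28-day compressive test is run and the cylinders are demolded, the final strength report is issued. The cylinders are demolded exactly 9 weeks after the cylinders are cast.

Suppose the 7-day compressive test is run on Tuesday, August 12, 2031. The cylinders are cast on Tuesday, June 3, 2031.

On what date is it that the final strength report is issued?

Thursday, October 2, 2031

The 7-day compressive test is run: Aug 12, 2031.
The 28-day compressive test is run: Aug 12, 2031 + 6 weeks = Sep 23, 2031.
The cylinders are cast: Jun 3, 2031.
The cylinders are demolded: Jun 3, 2031 + 9 weeks = Aug 5, 2031.
Both prerequisites met — the 28-day compressive test is run (Sep 23, 2031), the cylinders are demolded (Aug 5, 2031); the later is Sep 23, 2031.
The final strength report is issued: Sep 23, 2031 + 9 days = Oct 2, 2031.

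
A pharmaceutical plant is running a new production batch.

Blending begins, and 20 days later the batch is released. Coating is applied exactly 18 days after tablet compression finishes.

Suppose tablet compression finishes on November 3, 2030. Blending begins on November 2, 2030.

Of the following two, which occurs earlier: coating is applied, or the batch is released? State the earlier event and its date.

Tablet compression finishes: Nov 3, 2030.
Coating is applied: Nov 3, 2030 + 18 days = Nov 21, 2030.
Blending begins: Nov 2, 2030.
The batch is released: Nov 2, 2030 + 20 days = Nov 22, 2030.
Comparing: coating is applied on Nov 21, 2030 vs the batch is released on Nov 22, 2030. Earlier: coating is applied.

Coating is applied — November 21, 2030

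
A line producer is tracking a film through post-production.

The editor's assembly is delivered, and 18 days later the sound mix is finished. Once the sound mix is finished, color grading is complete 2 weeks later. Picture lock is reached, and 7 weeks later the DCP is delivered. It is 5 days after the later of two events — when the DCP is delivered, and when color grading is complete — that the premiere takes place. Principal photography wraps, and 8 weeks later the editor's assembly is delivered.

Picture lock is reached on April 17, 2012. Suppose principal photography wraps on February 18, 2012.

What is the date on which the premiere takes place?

Picture lock is reached: Apr 17, 2012.
The DCP is delivered: Apr 17, 2012 + 7 weeks = Jun 5, 2012.
Principal photography wraps: Feb 18, 2012.
The editor's assembly is delivered: Feb 18, 2012 + 8 weeks = Apr 14, 2012.
The sound mix is finished: Apr 14, 2012 + 18 days = May 2, 2012.
Color grading is complete: May 2, 2012 + 2 weeks = May 16, 2012.
Both prerequisites met — the DCP is delivered (Jun 5, 2012), color grading is complete (May 16, 2012); the later is Jun 5, 2012.
The premiere takes place: Jun 5, 2012 + 5 days = Jun 10, 2012.

June 10, 2012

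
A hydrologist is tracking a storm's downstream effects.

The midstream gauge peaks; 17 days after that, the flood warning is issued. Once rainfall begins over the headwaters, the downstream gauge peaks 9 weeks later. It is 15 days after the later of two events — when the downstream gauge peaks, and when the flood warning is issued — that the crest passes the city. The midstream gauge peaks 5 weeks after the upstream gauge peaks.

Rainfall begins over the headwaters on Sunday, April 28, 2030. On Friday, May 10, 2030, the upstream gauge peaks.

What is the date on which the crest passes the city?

Tuesday, July 16, 2030

Rainfall begins over the headwaters: Apr 28, 2030.
The downstream gauge peaks: Apr 28, 2030 + 9 weeks = Jun 30, 2030.
The upstream gauge peaks: May 10, 2030.
The midstream gauge peaks: May 10, 2030 + 5 weeks = Jun 14, 2030.
The flood warning is issued: Jun 14, 2030 + 17 days = Jul 1, 2030.
Both prerequisites met — the downstream gauge peaks (Jun 30, 2030), the flood warning is issued (Jul 1, 2030); the later is Jul 1, 2030.
The crest passes the city: Jul 1, 2030 + 15 days = Jul 16, 2030.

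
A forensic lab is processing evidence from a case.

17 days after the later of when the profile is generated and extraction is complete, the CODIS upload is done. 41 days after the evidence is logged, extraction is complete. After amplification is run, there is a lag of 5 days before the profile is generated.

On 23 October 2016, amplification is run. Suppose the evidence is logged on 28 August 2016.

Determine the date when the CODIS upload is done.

Amplification is run: Oct 23, 2016.
The profile is generated: Oct 23, 2016 + 5 days = Oct 28, 2016.
The evidence is logged: Aug 28, 2016.
Extraction is complete: Aug 28, 2016 + 41 days = Oct 8, 2016.
Both prerequisites met — the profile is generated (Oct 28, 2016), extraction is complete (Oct 8, 2016); the later is Oct 28, 2016.
The CODIS upload is done: Oct 28, 2016 + 17 days = Nov 14, 2016.

14 November 2016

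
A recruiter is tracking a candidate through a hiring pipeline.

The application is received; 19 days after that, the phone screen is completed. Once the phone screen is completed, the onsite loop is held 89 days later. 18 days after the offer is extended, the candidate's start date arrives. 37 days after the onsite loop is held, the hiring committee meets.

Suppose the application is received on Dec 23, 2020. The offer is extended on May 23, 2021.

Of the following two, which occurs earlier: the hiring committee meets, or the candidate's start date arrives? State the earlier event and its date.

The hiring committee meets — May 17, 2021

The application is received: Dec 23, 2020.
The phone screen is completed: Dec 23, 2020 + 19 days = Jan 11, 2021.
The onsite loop is held: Jan 11, 2021 + 89 days = Apr 10, 2021.
The hiring committee meets: Apr 10, 2021 + 37 days = May 17, 2021.
The offer is extended: May 23, 2021.
The candidate's start date arrives: May 23, 2021 + 18 days = Jun 10, 2021.
Comparing: the hiring committee meets on May 17, 2021 vs the candidate's start date arrives on Jun 10, 2021. Earlier: the hiring committee meets.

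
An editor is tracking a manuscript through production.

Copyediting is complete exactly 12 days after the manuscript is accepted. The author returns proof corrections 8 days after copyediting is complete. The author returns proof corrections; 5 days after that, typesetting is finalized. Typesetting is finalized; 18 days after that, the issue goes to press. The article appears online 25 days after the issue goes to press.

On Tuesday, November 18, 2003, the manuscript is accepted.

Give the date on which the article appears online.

The manuscript is accepted: Nov 18, 2003.
Copyediting is complete: Nov 18, 2003 + 12 days = Nov 30, 2003.
The author returns proof corrections: Nov 30, 2003 + 8 days = Dec 8, 2003.
Typesetting is finalized: Dec 8, 2003 + 5 days = Dec 13, 2003.
The issue goes to press: Dec 13, 2003 + 18 days = Dec 31, 2003.
The article appears online: Dec 31, 2003 + 25 days = Jan 25, 2004.

Sunday, January 25, 2004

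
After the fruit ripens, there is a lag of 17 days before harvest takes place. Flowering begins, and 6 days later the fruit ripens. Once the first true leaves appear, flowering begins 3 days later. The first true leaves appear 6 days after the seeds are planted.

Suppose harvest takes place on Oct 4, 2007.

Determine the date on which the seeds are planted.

Sep 2, 2007

Harvest takes place: Oct 4, 2007.
The fruit ripens: Oct 4, 2007 − 17 days = Sep 17, 2007.
Flowering begins: Sep 17, 2007 − 6 days = Sep 11, 2007.
The first true leaves appear: Sep 11, 2007 − 3 days = Sep 8, 2007.
The seeds are planted: Sep 8, 2007 − 6 days = Sep 2, 2007.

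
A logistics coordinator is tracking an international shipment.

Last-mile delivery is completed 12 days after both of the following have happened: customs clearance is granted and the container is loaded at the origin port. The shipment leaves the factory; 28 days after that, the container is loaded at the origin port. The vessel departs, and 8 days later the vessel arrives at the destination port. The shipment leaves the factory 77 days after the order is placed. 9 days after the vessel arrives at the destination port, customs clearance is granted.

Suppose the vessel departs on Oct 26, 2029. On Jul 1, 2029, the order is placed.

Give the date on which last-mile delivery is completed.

The vessel departs: Oct 26, 2029.
The vessel arrives at the destination port: Oct 26, 2029 + 8 days = Nov 3, 2029.
Customs clearance is granted: Nov 3, 2029 + 9 days = Nov 12, 2029.
The order is placed: Jul 1, 2029.
The shipment leaves the factory: Jul 1, 2029 + 77 days = Sep 16, 2029.
The container is loaded at the origin port: Sep 16, 2029 + 28 days = Oct 14, 2029.
Both prerequisites met — customs clearance is granted (Nov 12, 2029), the container is loaded at the origin port (Oct 14, 2029); the later is Nov 12, 2029.
Last-mile delivery is completed: Nov 12, 2029 + 12 days = Nov 24, 2029.

Nov 24, 2029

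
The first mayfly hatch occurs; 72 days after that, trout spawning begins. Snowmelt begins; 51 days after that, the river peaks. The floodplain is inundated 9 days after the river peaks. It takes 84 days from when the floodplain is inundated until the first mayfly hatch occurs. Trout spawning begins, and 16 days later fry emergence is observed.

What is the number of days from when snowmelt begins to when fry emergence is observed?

232 days

Causal path: snowmelt begins → the river peaks → the floodplain is inundated → the first mayfly hatch occurs → trout spawning begins → fry emergence is observed.
Total delay along the path: 51 + 9 + 84 + 72 + 16 = 232 days.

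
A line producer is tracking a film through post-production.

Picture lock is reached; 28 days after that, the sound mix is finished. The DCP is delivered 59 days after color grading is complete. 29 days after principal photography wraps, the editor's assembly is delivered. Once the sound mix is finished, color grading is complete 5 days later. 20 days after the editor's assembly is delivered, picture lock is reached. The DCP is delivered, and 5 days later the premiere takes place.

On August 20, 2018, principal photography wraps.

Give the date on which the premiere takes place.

January 13, 2019

Principal photography wraps: Aug 20, 2018.
The editor's assembly is delivered: Aug 20, 2018 + 29 days = Sep 18, 2018.
Picture lock is reached: Sep 18, 2018 + 20 days = Oct 8, 2018.
The sound mix is finished: Oct 8, 2018 + 28 days = Nov 5, 2018.
Color grading is complete: Nov 5, 2018 + 5 days = Nov 10, 2018.
The DCP is delivered: Nov 10, 2018 + 59 days = Jan 8, 2019.
The premiere takes place: Jan 8, 2019 + 5 days = Jan 13, 2019.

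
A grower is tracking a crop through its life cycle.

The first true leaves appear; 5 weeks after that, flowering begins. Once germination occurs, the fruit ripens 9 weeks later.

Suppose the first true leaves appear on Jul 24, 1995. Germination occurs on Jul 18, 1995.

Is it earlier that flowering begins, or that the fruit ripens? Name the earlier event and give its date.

Flowering begins — Aug 28, 1995

The first true leaves appear: Jul 24, 1995.
Flowering begins: Jul 24, 1995 + 5 weeks = Aug 28, 1995.
Germination occurs: Jul 18, 1995.
The fruit ripens: Jul 18, 1995 + 9 weeks = Sep 19, 1995.
Comparing: flowering begins on Aug 28, 1995 vs the fruit ripens on Sep 19, 1995. Earlier: flowering begins.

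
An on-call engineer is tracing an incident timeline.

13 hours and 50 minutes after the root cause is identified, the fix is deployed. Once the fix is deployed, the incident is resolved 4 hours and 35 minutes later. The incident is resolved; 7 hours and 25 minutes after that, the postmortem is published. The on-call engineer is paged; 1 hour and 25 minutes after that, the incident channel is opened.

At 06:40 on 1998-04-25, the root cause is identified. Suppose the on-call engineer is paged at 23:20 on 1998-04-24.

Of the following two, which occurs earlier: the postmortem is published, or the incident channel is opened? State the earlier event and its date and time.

The root cause is identified: 06:40 Apr 25, 1998.
The fix is deployed: 06:40 Apr 25, 1998 + 13h50m = 20:30 Apr 25, 1998.
The incident is resolved: 20:30 Apr 25, 1998 + 4h35m = 01:05 Apr 26, 1998.
The postmortem is published: 01:05 Apr 26, 1998 + 7h25m = 08:30 Apr 26, 1998.
The on-call engineer is paged: 23:20 Apr 24, 1998.
The incident channel is opened: 23:20 Apr 24, 1998 + 1h25m = 00:45 Apr 25, 1998.
Comparing: the postmortem is published at 08:30 Apr 26, 1998 vs the incident channel is opened at 00:45 Apr 25, 1998. Earlier: the incident channel is opened.

The incident channel is opened — 00:45 on 1998-04-25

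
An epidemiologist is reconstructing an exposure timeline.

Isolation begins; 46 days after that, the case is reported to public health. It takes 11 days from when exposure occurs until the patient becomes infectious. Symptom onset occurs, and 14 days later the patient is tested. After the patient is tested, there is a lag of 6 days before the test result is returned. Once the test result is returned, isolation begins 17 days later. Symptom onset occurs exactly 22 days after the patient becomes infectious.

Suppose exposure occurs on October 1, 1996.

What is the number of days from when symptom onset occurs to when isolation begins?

Causal path: symptom onset occurs → the patient is tested → the test result is returned → isolation begins.
Total delay along the path: 14 + 6 + 17 = 37 days.

37 days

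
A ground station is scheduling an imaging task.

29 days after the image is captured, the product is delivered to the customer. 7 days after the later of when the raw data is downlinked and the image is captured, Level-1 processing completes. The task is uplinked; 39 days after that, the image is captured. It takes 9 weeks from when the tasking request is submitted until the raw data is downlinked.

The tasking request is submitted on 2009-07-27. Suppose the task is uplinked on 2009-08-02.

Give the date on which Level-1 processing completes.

The tasking request is submitted: Jul 27, 2009.
The raw data is downlinked: Jul 27, 2009 + 9 weeks = Sep 28, 2009.
The task is uplinked: Aug 2, 2009.
The image is captured: Aug 2, 2009 + 39 days = Sep 10, 2009.
Both prerequisites met — the raw data is downlinked (Sep 28, 2009), the image is captured (Sep 10, 2009); the later is Sep 28, 2009.
Level-1 processing completes: Sep 28, 2009 + 7 days = Oct 5, 2009.

2009-10-05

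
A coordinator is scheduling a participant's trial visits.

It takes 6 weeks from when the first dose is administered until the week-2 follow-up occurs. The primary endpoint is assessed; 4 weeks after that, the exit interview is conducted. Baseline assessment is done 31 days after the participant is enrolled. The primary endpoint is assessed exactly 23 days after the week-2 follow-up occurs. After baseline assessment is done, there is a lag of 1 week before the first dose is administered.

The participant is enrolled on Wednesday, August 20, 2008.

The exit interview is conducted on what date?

Monday, December 29, 2008

The participant is enrolled: Aug 20, 2008.
Baseline assessment is done: Aug 20, 2008 + 31 days = Sep 20, 2008.
The first dose is administered: Sep 20, 2008 + 1 week = Sep 27, 2008.
The week-2 follow-up occurs: Sep 27, 2008 + 6 weeks = Nov 8, 2008.
The primary endpoint is assessed: Nov 8, 2008 + 23 days = Dec 1, 2008.
The exit interview is conducted: Dec 1, 2008 + 4 weeks = Dec 29, 2008.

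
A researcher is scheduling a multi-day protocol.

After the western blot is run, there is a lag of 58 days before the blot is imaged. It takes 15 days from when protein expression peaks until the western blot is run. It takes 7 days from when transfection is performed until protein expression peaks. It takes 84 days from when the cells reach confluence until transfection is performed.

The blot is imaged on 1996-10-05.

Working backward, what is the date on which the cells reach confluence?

1996-04-24

The blot is imaged: Oct 5, 1996.
The western blot is run: Oct 5, 1996 − 58 days = Aug 8, 1996.
Protein expression peaks: Aug 8, 1996 − 15 days = Jul 24, 1996.
Transfection is performed: Jul 24, 1996 − 7 days = Jul 17, 1996.
The cells reach confluence: Jul 17, 1996 − 84 days = Apr 24, 1996.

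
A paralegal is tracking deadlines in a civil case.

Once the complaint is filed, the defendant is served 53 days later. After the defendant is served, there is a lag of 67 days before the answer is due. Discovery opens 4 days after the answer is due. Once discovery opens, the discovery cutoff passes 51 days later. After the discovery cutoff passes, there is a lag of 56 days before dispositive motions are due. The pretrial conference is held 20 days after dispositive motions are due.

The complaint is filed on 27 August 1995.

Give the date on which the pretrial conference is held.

4 May 1996

The complaint is filed: Aug 27, 1995.
The defendant is served: Aug 27, 1995 + 53 days = Oct 19, 1995.
The answer is due: Oct 19, 1995 + 67 days = Dec 25, 1995.
Discovery opens: Dec 25, 1995 + 4 days = Dec 29, 1995.
The discovery cutoff passes: Dec 29, 1995 + 51 days = Feb 18, 1996.
Dispositive motions are due: Feb 18, 1996 + 56 days = Apr 14, 1996.
The pretrial conference is held: Apr 14, 1996 + 20 days = May 4, 1996.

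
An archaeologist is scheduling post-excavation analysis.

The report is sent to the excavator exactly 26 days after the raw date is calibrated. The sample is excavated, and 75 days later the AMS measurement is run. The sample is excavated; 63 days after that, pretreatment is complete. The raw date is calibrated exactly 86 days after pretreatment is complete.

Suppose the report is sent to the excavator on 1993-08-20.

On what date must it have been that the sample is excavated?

1993-02-26

The report is sent to the excavator: Aug 20, 1993.
The raw date is calibrated: Aug 20, 1993 − 26 days = Jul 25, 1993.
Pretreatment is complete: Jul 25, 1993 − 86 days = Apr 30, 1993.
The sample is excavated: Apr 30, 1993 − 63 days = Feb 26, 1993.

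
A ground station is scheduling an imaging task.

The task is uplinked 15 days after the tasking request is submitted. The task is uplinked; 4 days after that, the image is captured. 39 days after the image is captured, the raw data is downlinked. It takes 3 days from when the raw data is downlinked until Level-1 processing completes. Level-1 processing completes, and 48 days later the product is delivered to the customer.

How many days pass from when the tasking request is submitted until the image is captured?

19 days

Causal path: the tasking request is submitted → the task is uplinked → the image is captured.
Total delay along the path: 15 + 4 = 19 days.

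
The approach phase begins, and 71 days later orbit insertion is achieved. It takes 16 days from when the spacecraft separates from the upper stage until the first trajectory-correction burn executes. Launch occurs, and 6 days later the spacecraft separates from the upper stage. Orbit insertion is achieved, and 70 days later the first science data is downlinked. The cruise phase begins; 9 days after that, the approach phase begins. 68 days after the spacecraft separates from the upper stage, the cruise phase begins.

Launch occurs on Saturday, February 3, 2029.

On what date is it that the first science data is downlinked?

Launch occurs: Feb 3, 2029.
The spacecraft separates from the upper stage: Feb 3, 2029 + 6 days = Feb 9, 2029.
The cruise phase begins: Feb 9, 2029 + 68 days = Apr 18, 2029.
The approach phase begins: Apr 18, 2029 + 9 days = Apr 27, 2029.
Orbit insertion is achieved: Apr 27, 2029 + 71 days = Jul 7, 2029.
The first science data is downlinked: Jul 7, 2029 + 70 days = Sep 15, 2029.

Saturday, September 15, 2029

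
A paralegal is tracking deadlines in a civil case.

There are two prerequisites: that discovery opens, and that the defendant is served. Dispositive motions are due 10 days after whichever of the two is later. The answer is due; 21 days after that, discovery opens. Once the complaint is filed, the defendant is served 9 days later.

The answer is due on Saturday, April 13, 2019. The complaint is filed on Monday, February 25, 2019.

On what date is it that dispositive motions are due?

The answer is due: Apr 13, 2019.
Discovery opens: Apr 13, 2019 + 21 days = May 4, 2019.
The complaint is filed: Feb 25, 2019.
The defendant is served: Feb 25, 2019 + 9 days = Mar 6, 2019.
Both prerequisites met — discovery opens (May 4, 2019), the defendant is served (Mar 6, 2019); the later is May 4, 2019.
Dispositive motions are due: May 4, 2019 + 10 days = May 14, 2019.

Tuesday, May 14, 2019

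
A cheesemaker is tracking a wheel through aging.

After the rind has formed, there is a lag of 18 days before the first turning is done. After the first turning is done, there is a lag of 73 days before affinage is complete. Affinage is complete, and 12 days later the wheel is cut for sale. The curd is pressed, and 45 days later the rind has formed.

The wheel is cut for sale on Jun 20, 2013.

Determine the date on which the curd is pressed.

Jan 23, 2013

The wheel is cut for sale: Jun 20, 2013.
Affinage is complete: Jun 20, 2013 − 12 days = Jun 8, 2013.
The first turning is done: Jun 8, 2013 − 73 days = Mar 27, 2013.
The rind has formed: Mar 27, 2013 − 18 days = Mar 9, 2013.
The curd is pressed: Mar 9, 2013 − 45 days = Jan 23, 2013.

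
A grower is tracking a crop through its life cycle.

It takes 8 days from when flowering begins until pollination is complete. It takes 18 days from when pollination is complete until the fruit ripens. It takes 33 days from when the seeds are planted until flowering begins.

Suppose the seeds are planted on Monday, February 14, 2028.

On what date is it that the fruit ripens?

The seeds are planted: Feb 14, 2028.
Flowering begins: Feb 14, 2028 + 33 days = Mar 18, 2028.
Pollination is complete: Mar 18, 2028 + 8 days = Mar 26, 2028.
The fruit ripens: Mar 26, 2028 + 18 days = Apr 13, 2028.

Thursday, April 13, 2028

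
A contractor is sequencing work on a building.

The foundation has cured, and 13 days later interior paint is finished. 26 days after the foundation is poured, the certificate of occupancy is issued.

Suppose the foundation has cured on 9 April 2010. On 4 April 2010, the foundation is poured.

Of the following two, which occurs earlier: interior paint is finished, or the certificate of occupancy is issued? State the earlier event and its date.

Interior paint is finished — 22 April 2010

The foundation has cured: Apr 9, 2010.
Interior paint is finished: Apr 9, 2010 + 13 days = Apr 22, 2010.
The foundation is poured: Apr 4, 2010.
The certificate of occupancy is issued: Apr 4, 2010 + 26 days = Apr 30, 2010.
Comparing: interior paint is finished on Apr 22, 2010 vs the certificate of occupancy is issued on Apr 30, 2010. Earlier: interior paint is finished.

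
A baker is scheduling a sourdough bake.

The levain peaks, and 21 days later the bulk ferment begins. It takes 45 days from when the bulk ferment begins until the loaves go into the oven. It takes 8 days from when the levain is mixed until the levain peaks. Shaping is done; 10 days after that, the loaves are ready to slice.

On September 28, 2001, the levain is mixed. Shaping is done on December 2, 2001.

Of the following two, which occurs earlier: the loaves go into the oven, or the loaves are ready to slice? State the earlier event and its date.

The levain is mixed: Sep 28, 2001.
The levain peaks: Sep 28, 2001 + 8 days = Oct 6, 2001.
The bulk ferment begins: Oct 6, 2001 + 21 days = Oct 27, 2001.
The loaves go into the oven: Oct 27, 2001 + 45 days = Dec 11, 2001.
Shaping is done: Dec 2, 2001.
The loaves are ready to slice: Dec 2, 2001 + 10 days = Dec 12, 2001.
Comparing: the loaves go into the oven on Dec 11, 2001 vs the loaves are ready to slice on Dec 12, 2001. Earlier: the loaves go into the oven.

The loaves go into the oven — December 11, 2001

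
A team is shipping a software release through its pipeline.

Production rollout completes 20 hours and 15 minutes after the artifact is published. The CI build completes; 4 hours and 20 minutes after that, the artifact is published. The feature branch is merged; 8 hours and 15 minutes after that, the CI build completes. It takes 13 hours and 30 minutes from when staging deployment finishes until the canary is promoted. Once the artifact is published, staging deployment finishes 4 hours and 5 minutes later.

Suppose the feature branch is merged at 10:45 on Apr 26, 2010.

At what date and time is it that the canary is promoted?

The feature branch is merged: 10:45 Apr 26, 2010.
The CI build completes: 10:45 Apr 26, 2010 + 8h15m = 19:00 Apr 26, 2010.
The artifact is published: 19:00 Apr 26, 2010 + 4h20m = 23:20 Apr 26, 2010.
Staging deployment finishes: 23:20 Apr 26, 2010 + 4h05m = 03:25 Apr 27, 2010.
The canary is promoted: 03:25 Apr 27, 2010 + 13h30m = 16:55 Apr 27, 2010.

16:55 on Apr 27, 2010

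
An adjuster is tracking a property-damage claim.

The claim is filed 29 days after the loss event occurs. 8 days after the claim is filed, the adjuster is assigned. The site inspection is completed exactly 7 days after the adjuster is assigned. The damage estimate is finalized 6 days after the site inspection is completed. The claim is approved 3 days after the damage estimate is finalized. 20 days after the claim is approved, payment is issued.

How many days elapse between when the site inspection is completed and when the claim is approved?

9 days

Causal path: the site inspection is completed → the damage estimate is finalized → the claim is approved.
Total delay along the path: 6 + 3 = 9 days.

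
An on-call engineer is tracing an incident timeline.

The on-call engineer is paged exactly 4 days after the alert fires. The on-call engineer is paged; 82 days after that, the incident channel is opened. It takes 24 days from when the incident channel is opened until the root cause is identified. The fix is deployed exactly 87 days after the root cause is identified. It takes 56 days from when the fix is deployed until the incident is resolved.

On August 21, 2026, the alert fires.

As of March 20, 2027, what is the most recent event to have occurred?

The fix is deployed

The alert fires: Aug 21, 2026.
The on-call engineer is paged: Aug 21, 2026 + 4 days = Aug 25, 2026.
The incident channel is opened: Aug 25, 2026 + 82 days = Nov 15, 2026.
The root cause is identified: Nov 15, 2026 + 24 days = Dec 9, 2026.
The fix is deployed: Dec 9, 2026 + 87 days = Mar 6, 2027.
The incident is resolved: Mar 6, 2027 + 56 days = May 1, 2027.
Mar 20, 2027 falls between when the fix is deployed (Mar 6, 2027) and when the incident is resolved (May 1, 2027).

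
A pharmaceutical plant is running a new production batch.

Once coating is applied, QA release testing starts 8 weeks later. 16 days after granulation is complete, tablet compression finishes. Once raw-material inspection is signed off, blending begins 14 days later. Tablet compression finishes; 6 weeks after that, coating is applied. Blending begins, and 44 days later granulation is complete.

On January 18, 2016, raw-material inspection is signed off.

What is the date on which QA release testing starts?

Raw-material inspection is signed off: Jan 18, 2016.
Blending begins: Jan 18, 2016 + 14 days = Feb 1, 2016.
Granulation is complete: Feb 1, 2016 + 44 days = Mar 16, 2016.
Tablet compression finishes: Mar 16, 2016 + 16 days = Apr 1, 2016.
Coating is applied: Apr 1, 2016 + 6 weeks = May 13, 2016.
QA release testing starts: May 13, 2016 + 8 weeks = Jul 8, 2016.

July 8, 2016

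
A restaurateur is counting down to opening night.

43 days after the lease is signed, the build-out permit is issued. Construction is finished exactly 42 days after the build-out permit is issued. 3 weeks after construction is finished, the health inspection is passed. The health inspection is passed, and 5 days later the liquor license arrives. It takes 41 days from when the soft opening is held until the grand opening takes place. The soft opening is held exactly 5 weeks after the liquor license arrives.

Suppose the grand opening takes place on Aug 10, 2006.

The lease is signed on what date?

The grand opening takes place: Aug 10, 2006.
The soft opening is held: Aug 10, 2006 − 41 days = Jun 30, 2006.
The liquor license arrives: Jun 30, 2006 − 5 weeks = May 26, 2006.
The health inspection is passed: May 26, 2006 − 5 days = May 21, 2006.
Construction is finished: May 21, 2006 − 3 weeks = Apr 30, 2006.
The build-out permit is issued: Apr 30, 2006 − 42 days = Mar 19, 2006.
The lease is signed: Mar 19, 2006 − 43 days = Feb 4, 2006.

Feb 4, 2006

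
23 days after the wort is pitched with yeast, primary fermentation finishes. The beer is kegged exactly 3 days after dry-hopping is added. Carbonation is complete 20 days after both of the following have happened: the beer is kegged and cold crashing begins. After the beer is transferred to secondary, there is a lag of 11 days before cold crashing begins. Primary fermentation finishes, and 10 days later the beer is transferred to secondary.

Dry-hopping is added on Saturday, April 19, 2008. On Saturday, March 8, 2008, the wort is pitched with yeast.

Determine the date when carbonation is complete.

Monday, May 12, 2008

Dry-hopping is added: Apr 19, 2008.
The beer is kegged: Apr 19, 2008 + 3 days = Apr 22, 2008.
The wort is pitched with yeast: Mar 8, 2008.
Primary fermentation finishes: Mar 8, 2008 + 23 days = Mar 31, 2008.
The beer is transferred to secondary: Mar 31, 2008 + 10 days = Apr 10, 2008.
Cold crashing begins: Apr 10, 2008 + 11 days = Apr 21, 2008.
Both prerequisites met — the beer is kegged (Apr 22, 2008), cold crashing begins (Apr 21, 2008); the later is Apr 22, 2008.
Carbonation is complete: Apr 22, 2008 + 20 days = May 12, 2008.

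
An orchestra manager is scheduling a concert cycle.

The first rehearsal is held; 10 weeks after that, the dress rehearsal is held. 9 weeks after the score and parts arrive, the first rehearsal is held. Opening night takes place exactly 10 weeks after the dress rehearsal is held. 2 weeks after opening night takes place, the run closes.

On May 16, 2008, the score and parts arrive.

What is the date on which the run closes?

The score and parts arrive: May 16, 2008.
The first rehearsal is held: May 16, 2008 + 9 weeks = Jul 18, 2008.
The dress rehearsal is held: Jul 18, 2008 + 10 weeks = Sep 26, 2008.
Opening night takes place: Sep 26, 2008 + 10 weeks = Dec 5, 2008.
The run closes: Dec 5, 2008 + 2 weeks = Dec 19, 2008.

Dec 19, 2008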